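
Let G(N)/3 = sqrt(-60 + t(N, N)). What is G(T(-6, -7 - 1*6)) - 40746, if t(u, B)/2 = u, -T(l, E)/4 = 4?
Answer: -40746 + 6*I*sqrt(23) ≈ -40746.0 + 28.775*I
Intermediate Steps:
T(l, E) = -16 (T(l, E) = -4*4 = -16)
t(u, B) = 2*u
G(N) = 3*sqrt(-60 + 2*N)
G(T(-6, -7 - 1*6)) - 40746 = 3*sqrt(-60 + 2*(-16)) - 40746 = 3*sqrt(-60 - 32) - 40746 = 3*sqrt(-92) - 40746 = 3*(2*I*sqrt(23)) - 40746 = 6*I*sqrt(23) - 40746 = -40746 + 6*I*sqrt(23)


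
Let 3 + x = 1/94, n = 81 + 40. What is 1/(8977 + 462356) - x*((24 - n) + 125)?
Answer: 1854224069/22152651 ≈ 83.702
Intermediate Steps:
n = 121
x = -281/94 (x = -3 + 1/94 = -281/94 ≈ -2.9894)
1/(8977 + 462356) - x*((24 - n) + 125) = 1/(8977 + 462356) - (-281)*((24 - 1*121) + 125)/94 = 1/471333 - (-281)*((24 - 121) + 125)/94 = 1/471333 - (-281)*(-97 + 125)/94 = 1/471333 - (-281)*28/94 = 1/471333 - 1*(-3934/47) = 1/471333 + 3934/47 = 1854224069/22152651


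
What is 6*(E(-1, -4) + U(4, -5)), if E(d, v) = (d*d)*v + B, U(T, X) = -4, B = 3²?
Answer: 6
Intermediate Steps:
B = 9
E(d, v) = 9 + v*d² (E(d, v) = (d*d)*v + 9 = d²*v + 9 = v*d² + 9 = 9 + v*d²)
6*(E(-1, -4) + U(4, -5)) = 6*((9 - 4*(-1)²) - 4) = 6*((9 - 4*1) - 4) = 6*((9 - 4) - 4) = 6*(5 - 4) = 6*1 = 6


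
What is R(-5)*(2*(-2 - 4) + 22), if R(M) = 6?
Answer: 60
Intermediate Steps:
R(-5)*(2*(-2 - 4) + 22) = 6*(2*(-2 - 4) + 22) = 6*(2*(-6) + 22) = 6*(-12 + 22) = 6*10 = 60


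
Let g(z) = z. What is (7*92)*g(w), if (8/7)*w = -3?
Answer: -3381/2 ≈ -1690.5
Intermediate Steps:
w = -21/8 (w = (7/8)*(-3) = -21/8 ≈ -2.6250)
(7*92)*g(w) = (7*92)*(-21/8) = 644*(-21/8) = -3381/2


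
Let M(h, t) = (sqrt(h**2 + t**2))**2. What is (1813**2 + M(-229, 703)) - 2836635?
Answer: 996984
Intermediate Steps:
M(h, t) = h**2 + t**2
(1813**2 + M(-229, 703)) - 2836635 = (1813**2 + ((-229)**2 + 703**2)) - 2836635 = (3286969 + (52441 + 494209)) - 2836635 = (3286969 + 546650) - 2836635 = 3833619 - 2836635 = 996984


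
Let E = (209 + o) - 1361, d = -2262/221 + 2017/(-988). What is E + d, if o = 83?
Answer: -18161125/16796 ≈ -1081.3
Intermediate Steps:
d = -206201/16796 (d = -2262*1/221 + 2017*(-1/988) = -174/17 - 2017/988 = -206201/16796 ≈ -12.277)
E = -1069 (E = (209 + 83) - 1361 = 292 - 1361 = -1069)
E + d = -1069 - 206201/16796 = -18161125/16796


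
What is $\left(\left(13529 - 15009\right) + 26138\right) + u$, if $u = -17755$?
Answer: $6903$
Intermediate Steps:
$\left(\left(13529 - 15009\right) + 26138\right) + u = \left(\left(13529 - 15009\right) + 26138\right) - 17755 = \left(-1480 + 26138\right) - 17755 = 24658 - 17755 = 6903$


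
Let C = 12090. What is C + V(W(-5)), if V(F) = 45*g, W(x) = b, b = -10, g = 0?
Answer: 12090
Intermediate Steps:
W(x) = -10
V(F) = 0 (V(F) = 45*0 = 0)
C + V(W(-5)) = 12090 + 0 = 12090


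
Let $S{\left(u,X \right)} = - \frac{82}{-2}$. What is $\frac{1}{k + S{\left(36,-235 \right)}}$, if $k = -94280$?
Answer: $- \frac{1}{94239} \approx -1.0611 \cdot 10^{-5}$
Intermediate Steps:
$S{\left(u,X \right)} = 41$ ($S{\left(u,X \right)} = \left(-82\right) \left(- \frac{1}{2}\right) = 41$)
$\frac{1}{k + S{\left(36,-235 \right)}} = \frac{1}{-94280 + 41} = \frac{1}{-94239} = - \frac{1}{94239}$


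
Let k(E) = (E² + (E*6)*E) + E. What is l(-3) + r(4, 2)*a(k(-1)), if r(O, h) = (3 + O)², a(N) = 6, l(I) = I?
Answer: 291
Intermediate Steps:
k(E) = E + 7*E² (k(E) = (E² + (6*E)*E) + E = (E² + 6*E²) + E = 7*E² + E = E + 7*E²)
l(-3) + r(4, 2)*a(k(-1)) = -3 + (3 + 4)²*6 = -3 + 7²*6 = -3 + 49*6 = -3 + 294 = 291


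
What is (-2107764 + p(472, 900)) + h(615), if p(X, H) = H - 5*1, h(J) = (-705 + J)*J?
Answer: -2162219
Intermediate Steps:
h(J) = J*(-705 + J)
p(X, H) = -5 + H (p(X, H) = H - 5 = -5 + H)
(-2107764 + p(472, 900)) + h(615) = (-2107764 + (-5 + 900)) + 615*(-705 + 615) = (-2107764 + 895) + 615*(-90) = -2106869 - 55350 = -2162219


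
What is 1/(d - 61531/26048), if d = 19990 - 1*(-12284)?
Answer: 704/22719233 ≈ 3.0987e-5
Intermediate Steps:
d = 32274 (d = 19990 + 12284 = 32274)
1/(d - 61531/26048) = 1/(32274 - 61531/26048) = 1/(32274 - 61531*1/26048) = 1/(32274 - 1663/704) = 1/(22719233/704) = 704/22719233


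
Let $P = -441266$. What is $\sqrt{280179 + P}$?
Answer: $i \sqrt{161087} \approx 401.36 i$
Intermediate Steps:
$\sqrt{280179 + P} = \sqrt{280179 - 441266} = \sqrt{-161087} = i \sqrt{161087}$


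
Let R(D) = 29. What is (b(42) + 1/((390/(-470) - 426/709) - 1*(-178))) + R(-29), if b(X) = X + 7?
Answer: 458971361/5883821 ≈ 78.006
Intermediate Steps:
b(X) = 7 + X
(b(42) + 1/((390/(-470) - 426/709) - 1*(-178))) + R(-29) = ((7 + 42) + 1/((390/(-470) - 426/709) - 1*(-178))) + 29 = (49 + 1/((390*(-1/470) - 426*1/709) + 178)) + 29 = (49 + 1/((-39/47 - 426/709) + 178)) + 29 = (49 + 1/(-47673/33323 + 178)) + 29 = (49 + 1/(5883821/33323)) + 29 = (49 + 33323/5883821) + 29 = 288340552/5883821 + 29 = 458971361/5883821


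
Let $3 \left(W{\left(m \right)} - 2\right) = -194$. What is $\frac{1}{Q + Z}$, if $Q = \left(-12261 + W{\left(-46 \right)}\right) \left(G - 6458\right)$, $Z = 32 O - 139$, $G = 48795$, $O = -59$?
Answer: $- \frac{3}{1565247308} \approx -1.9166 \cdot 10^{-9}$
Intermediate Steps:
$W{\left(m \right)} = - \frac{188}{3}$ ($W{\left(m \right)} = 2 + \frac{1}{3} \left(-194\right) = 2 - \frac{194}{3} = - \frac{188}{3}$)
$Z = -2027$ ($Z = 32 \left(-59\right) - 139 = -1888 - 139 = -2027$)
$Q = - \frac{1565241227}{3}$ ($Q = \left(-12261 - \frac{188}{3}\right) \left(48795 - 6458\right) = \left(- \frac{36971}{3}\right) 42337 = - \frac{1565241227}{3} \approx -5.2175 \cdot 10^{8}$)
$\frac{1}{Q + Z} = \frac{1}{- \frac{1565241227}{3} - 2027} = \frac{1}{- \frac{1565247308}{3}} = - \frac{3}{1565247308}$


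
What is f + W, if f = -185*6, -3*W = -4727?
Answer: 1397/3 ≈ 465.67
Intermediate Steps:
W = 4727/3 (W = -⅓*(-4727) = 4727/3 ≈ 1575.7)
f = -1110
f + W = -1110 + 4727/3 = 1397/3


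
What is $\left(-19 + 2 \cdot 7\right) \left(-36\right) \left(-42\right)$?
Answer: $-7560$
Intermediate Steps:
$\left(-19 + 2 \cdot 7\right) \left(-36\right) \left(-42\right) = \left(-19 + 14\right) \left(-36\right) \left(-42\right) = \left(-5\right) \left(-36\right) \left(-42\right) = 180 \left(-42\right) = -7560$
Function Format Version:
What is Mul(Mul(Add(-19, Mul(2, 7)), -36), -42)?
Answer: -7560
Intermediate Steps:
Mul(Mul(Add(-19, Mul(2, 7)), -36), -42) = Mul(Mul(Add(-19, 14), -36), -42) = Mul(Mul(-5, -36), -42) = Mul(180, -42) = -7560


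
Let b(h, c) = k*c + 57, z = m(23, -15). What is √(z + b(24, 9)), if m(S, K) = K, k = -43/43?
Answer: √33 ≈ 5.7446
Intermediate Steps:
k = -1 (k = -43*1/43 = -1)
z = -15
b(h, c) = 57 - c (b(h, c) = -c + 57 = 57 - c)
√(z + b(24, 9)) = √(-15 + (57 - 1*9)) = √(-15 + (57 - 9)) = √(-15 + 48) = √33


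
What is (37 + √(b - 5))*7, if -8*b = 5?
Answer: 259 + 21*I*√10/4 ≈ 259.0 + 16.602*I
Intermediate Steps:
b = -5/8 (b = -⅛*5 = -5/8 ≈ -0.62500)
(37 + √(b - 5))*7 = (37 + √(-5/8 - 5))*7 = (37 + √(-45/8))*7 = (37 + 3*I*√10/4)*7 = 259 + 21*I*√10/4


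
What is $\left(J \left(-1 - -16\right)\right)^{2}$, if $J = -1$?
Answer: $225$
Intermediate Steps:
$\left(J \left(-1 - -16\right)\right)^{2} = \left(- (-1 - -16)\right)^{2} = \left(- (-1 + 16)\right)^{2} = \left(\left(-1\right) 15\right)^{2} = \left(-15\right)^{2} = 225$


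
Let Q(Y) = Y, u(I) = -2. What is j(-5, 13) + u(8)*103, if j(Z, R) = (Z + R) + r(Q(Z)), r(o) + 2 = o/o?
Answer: -199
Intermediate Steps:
r(o) = -1 (r(o) = -2 + o/o = -2 + 1 = -1)
j(Z, R) = -1 + R + Z (j(Z, R) = (Z + R) - 1 = (R + Z) - 1 = -1 + R + Z)
j(-5, 13) + u(8)*103 = (-1 + 13 - 5) - 2*103 = 7 - 206 = -199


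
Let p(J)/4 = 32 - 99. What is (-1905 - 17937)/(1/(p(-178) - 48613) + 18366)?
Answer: -969896802/897748445 ≈ -1.0804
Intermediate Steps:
p(J) = -268 (p(J) = 4*(32 - 99) = 4*(-67) = -268)
(-1905 - 17937)/(1/(p(-178) - 48613) + 18366) = (-1905 - 17937)/(1/(-268 - 48613) + 18366) = -19842/(1/(-48881) + 18366) = -19842/(-1/48881 + 18366) = -19842/897748445/48881 = -19842*48881/897748445 = -969896802/897748445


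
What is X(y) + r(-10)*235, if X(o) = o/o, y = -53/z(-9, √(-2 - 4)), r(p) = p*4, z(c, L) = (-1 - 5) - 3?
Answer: -9399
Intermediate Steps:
z(c, L) = -9 (z(c, L) = -6 - 3 = -9)
r(p) = 4*p
y = 53/9 (y = -53/(-9) = -53*(-⅑) = 53/9 ≈ 5.8889)
X(o) = 1
X(y) + r(-10)*235 = 1 + (4*(-10))*235 = 1 - 40*235 = 1 - 9400 = -9399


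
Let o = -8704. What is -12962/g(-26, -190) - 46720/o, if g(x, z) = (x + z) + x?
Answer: 484873/8228 ≈ 58.930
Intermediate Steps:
g(x, z) = z + 2*x
-12962/g(-26, -190) - 46720/o = -12962/(-190 + 2*(-26)) - 46720/(-8704) = -12962/(-190 - 52) - 46720*(-1/8704) = -12962/(-242) + 365/68 = -12962*(-1/242) + 365/68 = 6481/121 + 365/68 = 484873/8228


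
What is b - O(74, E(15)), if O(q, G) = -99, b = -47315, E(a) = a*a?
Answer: -47216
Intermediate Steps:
E(a) = a²
b - O(74, E(15)) = -47315 - 1*(-99) = -47315 + 99 = -47216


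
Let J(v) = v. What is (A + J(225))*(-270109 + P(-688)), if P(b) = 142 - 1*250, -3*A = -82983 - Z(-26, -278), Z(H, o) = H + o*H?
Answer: -24551916620/3 ≈ -8.1840e+9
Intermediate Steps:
Z(H, o) = H + H*o
A = 90185/3 (A = -(-82983 - (-26)*(1 - 278))/3 = -(-82983 - (-26)*(-277))/3 = -(-82983 - 1*7202)/3 = -(-82983 - 7202)/3 = -⅓*(-90185) = 90185/3 ≈ 30062.)
P(b) = -108 (P(b) = 142 - 250 = -108)
(A + J(225))*(-270109 + P(-688)) = (90185/3 + 225)*(-270109 - 108) = (90860/3)*(-270217) = -24551916620/3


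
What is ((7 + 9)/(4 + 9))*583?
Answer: 9328/13 ≈ 717.54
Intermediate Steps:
((7 + 9)/(4 + 9))*583 = (16/13)*583 = 9328/13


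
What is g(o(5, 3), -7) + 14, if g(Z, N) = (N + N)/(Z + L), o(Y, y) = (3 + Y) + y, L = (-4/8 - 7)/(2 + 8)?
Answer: 518/41 ≈ 12.634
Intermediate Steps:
L = -¾ (L = (-4*⅛ - 7)/10 = (-½ - 7)*(⅒) = -15/2*⅒ = -¾ ≈ -0.75000)
o(Y, y) = 3 + Y + y
g(Z, N) = 2*N/(-¾ + Z) (g(Z, N) = (N + N)/(Z - ¾) = (2*N)/(-¾ + Z) = 2*N/(-¾ + Z))
g(o(5, 3), -7) + 14 = 8*(-7)/(-3 + 4*(3 + 5 + 3)) + 14 = 8*(-7)/(-3 + 4*11) + 14 = 8*(-7)/(-3 + 44) + 14 = 8*(-7)/41 + 14 = 8*(-7)*(1/41) + 14 = -56/41 + 14 = 518/41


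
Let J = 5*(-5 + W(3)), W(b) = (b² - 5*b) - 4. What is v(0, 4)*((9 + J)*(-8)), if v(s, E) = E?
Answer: 2112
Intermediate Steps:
W(b) = -4 + b² - 5*b
J = -75 (J = 5*(-5 + (-4 + 3² - 5*3)) = 5*(-5 + (-4 + 9 - 15)) = 5*(-5 - 10) = 5*(-15) = -75)
v(0, 4)*((9 + J)*(-8)) = 4*((9 - 75)*(-8)) = 4*(-66*(-8)) = 4*528 = 2112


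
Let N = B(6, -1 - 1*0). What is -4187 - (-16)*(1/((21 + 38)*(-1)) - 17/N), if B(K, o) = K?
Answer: -749171/177 ≈ -4232.6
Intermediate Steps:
N = 6
-4187 - (-16)*(1/((21 + 38)*(-1)) - 17/N) = -4187 - (-16)*(1/((21 + 38)*(-1)) - 17/6) = -4187 - (-16)*(-1/59 - 17*⅙) = -4187 - (-16)*((1/59)*(-1) - 17/6) = -4187 - (-16)*(-1/59 - 17/6) = -4187 - (-16)*(-1009)/354 = -4187 - 1*8072/177 = -4187 - 8072/177 = -749171/177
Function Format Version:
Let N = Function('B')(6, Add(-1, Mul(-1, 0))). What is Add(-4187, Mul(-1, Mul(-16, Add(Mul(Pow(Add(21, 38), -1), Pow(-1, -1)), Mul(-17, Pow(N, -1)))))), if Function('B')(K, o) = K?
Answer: Rational(-749171, 177) ≈ -4232.6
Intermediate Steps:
N = 6
Add(-4187, Mul(-1, Mul(-16, Add(Mul(Pow(Add(21, 38), -1), Pow(-1, -1)), Mul(-17, Pow(N, -1)))))) = Add(-4187, Mul(-1, Mul(-16, Add(Mul(Pow(Add(21, 38), -1), Pow(-1, -1)), Mul(-17, Pow(6, -1)))))) = Add(-4187, Mul(-1, Mul(-16, Add(Mul(Pow(59, -1), -1), Mul(-17, Rational(1, 6)))))) = Add(-4187, Mul(-1, Mul(-16, Add(Mul(Rational(1, 59), -1), Rational(-17, 6))))) = Add(-4187, Mul(-1, Mul(-16, Add(Rational(-1, 59), Rational(-17, 6))))) = Add(-4187, Mul(-1, Mul(-16, Rational(-1009, 354)))) = Add(-4187, Mul(-1, Rational(8072, 177))) = Add(-4187, Rational(-8072, 177)) = Rational(-749171, 177)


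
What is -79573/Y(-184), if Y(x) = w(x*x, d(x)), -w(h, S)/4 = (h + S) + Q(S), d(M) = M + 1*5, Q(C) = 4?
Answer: 79573/134724 ≈ 0.59064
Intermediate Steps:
d(M) = 5 + M (d(M) = M + 5 = 5 + M)
w(h, S) = -16 - 4*S - 4*h (w(h, S) = -4*((h + S) + 4) = -4*((S + h) + 4) = -4*(4 + S + h) = -16 - 4*S - 4*h)
Y(x) = -36 - 4*x - 4*x² (Y(x) = -16 - 4*(5 + x) - 4*x*x = -16 + (-20 - 4*x) - 4*x² = -36 - 4*x - 4*x²)
-79573/Y(-184) = -79573/(-36 - 4*(-184) - 4*(-184)²) = -79573/(-36 + 736 - 4*33856) = -79573/(-36 + 736 - 135424) = -79573/(-134724) = -79573*(-1/134724) = 79573/134724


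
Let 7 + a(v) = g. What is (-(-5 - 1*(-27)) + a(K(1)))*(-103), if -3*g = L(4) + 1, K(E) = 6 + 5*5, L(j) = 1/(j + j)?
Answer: 24205/8 ≈ 3025.6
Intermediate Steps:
L(j) = 1/(2*j)
K(E) = 31 (K(E) = 6 + 25 = 31)
g = -3/8 (g = -((½)/4 + 1)/3 = -((½)*(¼) + 1)/3 = -(⅛ + 1)/3 = -⅓*9/8 = -3/8 ≈ -0.37500)
a(v) = -59/8 (a(v) = -7 - 3/8 = -59/8)
(-(-5 - 1*(-27)) + a(K(1)))*(-103) = (-(-5 - 1*(-27)) - 59/8)*(-103) = (-(-5 + 27) - 59/8)*(-103) = (-1*22 - 59/8)*(-103) = (-22 - 59/8)*(-103) = -235/8*(-103) = 24205/8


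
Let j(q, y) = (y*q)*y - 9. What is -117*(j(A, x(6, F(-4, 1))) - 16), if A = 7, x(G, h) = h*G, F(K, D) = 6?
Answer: -1058499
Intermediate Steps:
x(G, h) = G*h
j(q, y) = -9 + q*y**2 (j(q, y) = (q*y)*y - 9 = q*y**2 - 9 = -9 + q*y**2)
-117*(j(A, x(6, F(-4, 1))) - 16) = -117*((-9 + 7*(6*6)**2) - 16) = -117*((-9 + 7*36**2) - 16) = -117*((-9 + 7*1296) - 16) = -117*((-9 + 9072) - 16) = -117*(9063 - 16) = -117*9047 = -1058499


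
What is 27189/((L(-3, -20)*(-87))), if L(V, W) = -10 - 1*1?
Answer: 9063/319 ≈ 28.411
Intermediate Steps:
L(V, W) = -11 (L(V, W) = -10 - 1 = -11)
27189/((L(-3, -20)*(-87))) = 27189/((-11*(-87))) = 27189/957 = 27189*(1/957) = 9063/319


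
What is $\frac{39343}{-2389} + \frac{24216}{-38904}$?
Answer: $- \frac{66185504}{3872569} \approx -17.091$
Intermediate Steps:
$\frac{39343}{-2389} + \frac{24216}{-38904} = 39343 \left(- \frac{1}{2389}\right) + 24216 \left(- \frac{1}{38904}\right) = - \frac{39343}{2389} - \frac{1009}{1621} = - \frac{66185504}{3872569}$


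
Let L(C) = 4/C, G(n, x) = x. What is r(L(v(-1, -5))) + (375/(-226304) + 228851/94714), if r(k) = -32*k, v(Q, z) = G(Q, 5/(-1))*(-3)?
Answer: -983628209429/160756177920 ≈ -6.1188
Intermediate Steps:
v(Q, z) = 15 (v(Q, z) = (5/(-1))*(-3) = (5*(-1))*(-3) = -5*(-3) = 15)
r(L(v(-1, -5))) + (375/(-226304) + 228851/94714) = -128/15 + (375/(-226304) + 228851/94714) = -128/15 + (375*(-1/226304) + 228851*(1/94714)) = -32*4/15 + (-375/226304 + 228851/94714) = -128/15 + 25877189477/10717078528 = -983628209429/160756177920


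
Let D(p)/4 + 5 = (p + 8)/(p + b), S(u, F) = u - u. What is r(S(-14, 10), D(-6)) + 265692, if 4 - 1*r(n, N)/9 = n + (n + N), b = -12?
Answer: 265912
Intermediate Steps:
S(u, F) = 0
D(p) = -20 + 4*(8 + p)/(-12 + p) (D(p) = -20 + 4*((p + 8)/(p - 12)) = -20 + 4*((8 + p)/(-12 + p)) = -20 + 4*(8 + p)/(-12 + p))
r(n, N) = 36 - 18*n - 9*N (r(n, N) = 36 - 9*(n + (n + N)) = 36 - 9*(n + (N + n)) = 36 - 9*(N + 2*n) = 36 + (-18*n - 9*N) = 36 - 18*n - 9*N)
r(S(-14, 10), D(-6)) + 265692 = (36 - 18*0 - 144*(17 - 1*(-6))/(-12 - 6)) + 265692 = (36 + 0 - 144*(17 + 6)/(-18)) + 265692 = (36 + 0 - 144*(-1)*23/18) + 265692 = (36 + 0 - 9*(-184/9)) + 265692 = (36 + 0 + 184) + 265692 = 220 + 265692 = 265912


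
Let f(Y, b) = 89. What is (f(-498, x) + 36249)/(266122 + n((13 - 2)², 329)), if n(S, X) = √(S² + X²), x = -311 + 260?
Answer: 4835170618/35410398001 - 18169*√122882/35410398001 ≈ 0.13637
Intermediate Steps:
x = -51
(f(-498, x) + 36249)/(266122 + n((13 - 2)², 329)) = (89 + 36249)/(266122 + √(((13 - 2)²)² + 329²)) = 36338/(266122 + √((11²)² + 108241)) = 36338/(266122 + √(121² + 108241)) = 36338/(266122 + √(14641 + 108241)) = 36338/(266122 + √122882)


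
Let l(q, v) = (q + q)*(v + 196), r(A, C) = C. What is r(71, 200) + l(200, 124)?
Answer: 128200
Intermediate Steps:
l(q, v) = 2*q*(196 + v) (l(q, v) = (2*q)*(196 + v) = 2*q*(196 + v))
r(71, 200) + l(200, 124) = 200 + 2*200*(196 + 124) = 200 + 2*200*320 = 200 + 128000 = 128200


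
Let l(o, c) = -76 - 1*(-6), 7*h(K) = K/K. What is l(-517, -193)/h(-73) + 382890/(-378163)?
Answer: -185682760/378163 ≈ -491.01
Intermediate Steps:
h(K) = 1/7 (h(K) = (K/K)/7 = (1/7)*1 = 1/7)
l(o, c) = -70 (l(o, c) = -76 + 6 = -70)
l(-517, -193)/h(-73) + 382890/(-378163) = -70/1/7 + 382890/(-378163) = -70*7 + 382890*(-1/378163) = -490 - 382890/378163 = -185682760/378163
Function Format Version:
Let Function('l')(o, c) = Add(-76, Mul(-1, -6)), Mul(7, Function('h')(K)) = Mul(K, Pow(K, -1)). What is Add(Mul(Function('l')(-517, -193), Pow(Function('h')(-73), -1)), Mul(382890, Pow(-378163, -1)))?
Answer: Rational(-185682760, 378163) ≈ -491.01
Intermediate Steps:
Function('h')(K) = Rational(1, 7) (Function('h')(K) = Mul(Rational(1, 7), Mul(K, Pow(K, -1))) = Mul(Rational(1, 7), 1) = Rational(1, 7))
Function('l')(o, c) = -70 (Function('l')(o, c) = Add(-76, 6) = -70)
Add(Mul(Function('l')(-517, -193), Pow(Function('h')(-73), -1)), Mul(382890, Pow(-378163, -1))) = Add(Mul(-70, Pow(Rational(1, 7), -1)), Mul(382890, Pow(-378163, -1))) = Add(Mul(-70, 7), Mul(382890, Rational(-1, 378163))) = Add(-490, Rational(-382890, 378163)) = Rational(-185682760, 378163)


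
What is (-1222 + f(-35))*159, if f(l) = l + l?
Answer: -205428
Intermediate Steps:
f(l) = 2*l
(-1222 + f(-35))*159 = (-1222 + 2*(-35))*159 = (-1222 - 70)*159 = -1292*159 = -205428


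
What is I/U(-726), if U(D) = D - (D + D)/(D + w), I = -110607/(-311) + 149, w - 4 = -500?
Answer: -47947003/69090516 ≈ -0.69397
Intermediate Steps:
w = -496 (w = 4 - 500 = -496)
I = 156946/311 (I = -110607*(-1)/311 + 149 = -483*(-229/311) + 149 = 110607/311 + 149 = 156946/311 ≈ 504.65)
U(D) = D - 2*D/(-496 + D) (U(D) = D - (D + D)/(D - 496) = D - 2*D/(-496 + D))
I/U(-726) = 156946/(311*((-726*(-498 - 726)/(-496 - 726)))) = 156946/(311*((-726*(-1224)/(-1222)))) = 156946/(311*((-726*(-1/1222)*(-1224)))) = 156946/(311*(-444312/611)) = (156946/311)*(-611/444312) = -47947003/69090516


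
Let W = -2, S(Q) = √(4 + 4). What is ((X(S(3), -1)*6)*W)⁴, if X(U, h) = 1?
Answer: 20736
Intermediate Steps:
S(Q) = 2*√2 (S(Q) = √8 = 2*√2)
((X(S(3), -1)*6)*W)⁴ = ((1*6)*(-2))⁴ = (6*(-2))⁴ = (-12)⁴ = 20736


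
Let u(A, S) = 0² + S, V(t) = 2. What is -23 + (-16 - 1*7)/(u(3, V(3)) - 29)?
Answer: -598/27 ≈ -22.148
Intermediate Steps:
u(A, S) = S (u(A, S) = 0 + S = S)
-23 + (-16 - 1*7)/(u(3, V(3)) - 29) = -23 + (-16 - 1*7)/(2 - 29) = -23 + (-16 - 7)/(-27) = -23 - 23*(-1/27) = -23 + 23/27 = -598/27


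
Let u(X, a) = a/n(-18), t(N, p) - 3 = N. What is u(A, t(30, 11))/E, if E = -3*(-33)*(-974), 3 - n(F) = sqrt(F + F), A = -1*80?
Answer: -1/43830 - I/21915 ≈ -2.2815e-5 - 4.5631e-5*I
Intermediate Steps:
t(N, p) = 3 + N
A = -80
n(F) = 3 - sqrt(2)*sqrt(F) (n(F) = 3 - sqrt(F + F) = 3 - sqrt(2*F) = 3 - sqrt(2)*sqrt(F))
E = -96426 (E = 99*(-974) = -96426)
u(X, a) = a*(3 + 6*I)/45 (u(X, a) = a/(3 - sqrt(2)*sqrt(-18)) = a/(3 - sqrt(2)*3*I*sqrt(2)) = a/(3 - 6*I) = a*((3 + 6*I)/45) = a*(3 + 6*I)/45)
u(A, t(30, 11))/E = ((3 + 30)*(1 + 2*I)/15)/(-96426) = ((1/15)*33*(1 + 2*I))*(-1/96426) = (11/5 + 22*I/5)*(-1/96426) = -1/43830 - I/21915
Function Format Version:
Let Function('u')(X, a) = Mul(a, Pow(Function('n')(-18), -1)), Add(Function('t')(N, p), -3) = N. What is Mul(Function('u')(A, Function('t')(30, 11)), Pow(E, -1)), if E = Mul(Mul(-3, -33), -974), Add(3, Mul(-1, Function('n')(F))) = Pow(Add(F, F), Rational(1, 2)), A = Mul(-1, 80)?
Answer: Add(Rational(-1, 43830), Mul(Rational(-1, 21915), I)) ≈ Add(-2.2815e-5, Mul(-4.5631e-5, I))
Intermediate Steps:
Function('t')(N, p) = Add(3, N)
A = -80
Function('n')(F) = Add(3, Mul(-1, Pow(2, Rational(1, 2)), Pow(F, Rational(1, 2)))) (Function('n')(F) = Add(3, Mul(-1, Pow(Add(F, F), Rational(1, 2)))) = Add(3, Mul(-1, Pow(Mul(2, F), Rational(1, 2)))) = Add(3, Mul(-1, Mul(Pow(2, Rational(1, 2)), Pow(F, Rational(1, 2))))) = Add(3, Mul(-1, Pow(2, Rational(1, 2)), Pow(F, Rational(1, 2)))))
E = -96426 (E = Mul(99, -974) = -96426)
Function('u')(X, a) = Mul(Rational(1, 45), a, Add(3, Mul(6, I))) (Function('u')(X, a) = Mul(a, Pow(Add(3, Mul(-1, Pow(2, Rational(1, 2)), Pow(-18, Rational(1, 2)))), -1)) = Mul(a, Pow(Add(3, Mul(-1, Pow(2, Rational(1, 2)), Mul(3, I, Pow(2, Rational(1, 2))))), -1)) = Mul(a, Pow(Add(3, Mul(-6, I)), -1)) = Mul(a, Mul(Rational(1, 45), Add(3, Mul(6, I)))) = Mul(Rational(1, 45), a, Add(3, Mul(6, I))))
Mul(Function('u')(A, Function('t')(30, 11)), Pow(E, -1)) = Mul(Mul(Rational(1, 15), Add(3, 30), Add(1, Mul(2, I))), Pow(-96426, -1)) = Mul(Mul(Rational(1, 15), 33, Add(1, Mul(2, I))), Rational(-1, 96426)) = Mul(Add(Rational(11, 5), Mul(Rational(22, 5), I)), Rational(-1, 96426)) = Add(Rational(-1, 43830), Mul(Rational(-1, 21915), I))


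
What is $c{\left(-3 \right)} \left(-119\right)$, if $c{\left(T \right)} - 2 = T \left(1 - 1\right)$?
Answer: $-238$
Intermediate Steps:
$c{\left(T \right)} = 2$ ($c{\left(T \right)} = 2 + T \left(1 - 1\right) = 2 + T 0 = 2 + 0 = 2$)
$c{\left(-3 \right)} \left(-119\right) = 2 \left(-119\right) = -238$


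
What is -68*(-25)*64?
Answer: 108800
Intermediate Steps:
-68*(-25)*64 = 1700*64 = 108800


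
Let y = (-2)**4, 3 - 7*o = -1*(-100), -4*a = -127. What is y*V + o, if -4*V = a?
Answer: -986/7 ≈ -140.86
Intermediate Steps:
a = 127/4 (a = -1/4*(-127) = 127/4 ≈ 31.750)
o = -97/7 (o = 3/7 - (-1)*(-100)/7 = 3/7 - 1/7*100 = 3/7 - 100/7 = -97/7 ≈ -13.857)
y = 16
V = -127/16 (V = -1/4*127/4 = -127/16 ≈ -7.9375)
y*V + o = 16*(-127/16) - 97/7 = -127 - 97/7 = -986/7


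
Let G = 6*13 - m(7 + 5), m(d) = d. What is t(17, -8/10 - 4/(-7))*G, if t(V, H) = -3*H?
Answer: 1584/35 ≈ 45.257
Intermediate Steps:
G = 66 (G = 6*13 - (7 + 5) = 78 - 1*12 = 78 - 12 = 66)
t(17, -8/10 - 4/(-7))*G = -3*(-8/10 - 4/(-7))*66 = -3*(-8*⅒ - 4*(-⅐))*66 = -3*(-⅘ + 4/7)*66 = -3*(-8/35)*66 = (24/35)*66 = 1584/35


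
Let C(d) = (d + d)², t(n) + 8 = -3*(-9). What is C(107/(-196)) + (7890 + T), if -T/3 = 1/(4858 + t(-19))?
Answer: 369613214081/46838708 ≈ 7891.2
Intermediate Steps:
t(n) = 19 (t(n) = -8 - 3*(-9) = -8 + 27 = 19)
C(d) = 4*d² (C(d) = (2*d)² = 4*d²)
T = -3/4877 (T = -3/(4858 + 19) = -3/4877 ≈ -0.00061513)
C(107/(-196)) + (7890 + T) = 4*(107/(-196))² + (7890 - 3/4877) = 4*(107*(-1/196))² + 38479527/4877 = 4*(-107/196)² + 38479527/4877 = 4*(11449/38416) + 38479527/4877 = 11449/9604 + 38479527/4877 = 369613214081/46838708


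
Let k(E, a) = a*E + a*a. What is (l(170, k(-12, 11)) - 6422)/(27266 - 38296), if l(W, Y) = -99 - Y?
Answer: 651/1103 ≈ 0.59021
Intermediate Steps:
k(E, a) = a**2 + E*a (k(E, a) = E*a + a**2 = a**2 + E*a)
(l(170, k(-12, 11)) - 6422)/(27266 - 38296) = ((-99 - 11*(-12 + 11)) - 6422)/(27266 - 38296) = ((-99 - 11*(-1)) - 6422)/(-11030) = ((-99 - 1*(-11)) - 6422)*(-1/11030) = ((-99 + 11) - 6422)*(-1/11030) = (-88 - 6422)*(-1/11030) = -6510*(-1/11030) = 651/1103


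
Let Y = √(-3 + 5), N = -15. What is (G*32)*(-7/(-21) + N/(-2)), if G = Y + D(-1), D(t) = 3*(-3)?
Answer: -2256 + 752*√2/3 ≈ -1901.5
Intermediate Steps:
Y = √2 ≈ 1.4142
D(t) = -9
G = -9 + √2 (G = √2 - 9 = -9 + √2 ≈ -7.5858)
(G*32)*(-7/(-21) + N/(-2)) = ((-9 + √2)*32)*(-7/(-21) - 15/(-2)) = (-288 + 32*√2)*(-7*(-1/21) - 15*(-½)) = (-288 + 32*√2)*(⅓ + 15/2) = (-288 + 32*√2)*(47/6) = -2256 + 752*√2/3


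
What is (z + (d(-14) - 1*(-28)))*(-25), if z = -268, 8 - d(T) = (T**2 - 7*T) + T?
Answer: 12800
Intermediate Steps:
d(T) = 8 - T**2 + 6*T (d(T) = 8 - ((T**2 - 7*T) + T) = 8 - (T**2 - 6*T) = 8 + (-T**2 + 6*T) = 8 - T**2 + 6*T)
(z + (d(-14) - 1*(-28)))*(-25) = (-268 + ((8 - 1*(-14)**2 + 6*(-14)) - 1*(-28)))*(-25) = (-268 + ((8 - 1*196 - 84) + 28))*(-25) = (-268 + ((8 - 196 - 84) + 28))*(-25) = (-268 + (-272 + 28))*(-25) = (-268 - 244)*(-25) = -512*(-25) = 12800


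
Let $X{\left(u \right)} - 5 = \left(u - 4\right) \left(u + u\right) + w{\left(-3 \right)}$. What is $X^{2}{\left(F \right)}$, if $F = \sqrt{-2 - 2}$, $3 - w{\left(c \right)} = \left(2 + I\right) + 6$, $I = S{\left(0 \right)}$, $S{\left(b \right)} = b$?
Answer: $-192 + 256 i \approx -192.0 + 256.0 i$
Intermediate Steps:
$I = 0$
$w{\left(c \right)} = -5$ ($w{\left(c \right)} = 3 - \left(\left(2 + 0\right) + 6\right) = 3 - \left(2 + 6\right) = 3 - 8 = -5$)
$F = 2 i$ ($F = \sqrt{-4} = 2 i \approx 2.0 i$)
$X{\left(u \right)} = 2 u \left(-4 + u\right)$ ($X{\left(u \right)} = 5 + \left(\left(u - 4\right) \left(u + u\right) - 5\right) = 5 + \left(\left(-4 + u\right) 2 u - 5\right) = 5 + \left(2 u \left(-4 + u\right) - 5\right) = 5 + \left(-5 + 2 u \left(-4 + u\right)\right) = 2 u \left(-4 + u\right)$)
$X^{2}{\left(F \right)} = \left(2 \cdot 2 i \left(-4 + 2 i\right)\right)^{2} = \left(4 i \left(-4 + 2 i\right)\right)^{2} = - 16 \left(-4 + 2 i\right)^{2}$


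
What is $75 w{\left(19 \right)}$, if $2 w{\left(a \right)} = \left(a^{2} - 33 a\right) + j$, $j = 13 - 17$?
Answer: $-10125$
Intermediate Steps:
$j = -4$ ($j = 13 - 17 = -4$)
$w{\left(a \right)} = -2 + \frac{a^{2}}{2} - \frac{33 a}{2}$ ($w{\left(a \right)} = \frac{\left(a^{2} - 33 a\right) - 4}{2} = \frac{-4 + a^{2} - 33 a}{2} = -2 + \frac{a^{2}}{2} - \frac{33 a}{2}$)
$75 w{\left(19 \right)} = 75 \left(-2 + \frac{19^{2}}{2} - \frac{627}{2}\right) = 75 \left(-2 + \frac{1}{2} \cdot 361 - \frac{627}{2}\right) = 75 \left(-2 + \frac{361}{2} - \frac{627}{2}\right) = 75 \left(-135\right) = -10125$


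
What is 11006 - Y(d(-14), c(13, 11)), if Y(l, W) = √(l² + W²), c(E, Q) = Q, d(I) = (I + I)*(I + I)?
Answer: 11006 - √614777 ≈ 10222.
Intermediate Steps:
d(I) = 4*I² (d(I) = (2*I)*(2*I) = 4*I²)
Y(l, W) = √(W² + l²)
11006 - Y(d(-14), c(13, 11)) = 11006 - √(11² + (4*(-14)²)²) = 11006 - √(121 + (4*196)²) = 11006 - √(121 + 784²) = 11006 - √(121 + 614656) = 11006 - √614777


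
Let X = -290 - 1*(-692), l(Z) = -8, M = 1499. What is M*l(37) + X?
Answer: -11590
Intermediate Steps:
X = 402 (X = -290 + 692 = 402)
M*l(37) + X = 1499*(-8) + 402 = -11992 + 402 = -11590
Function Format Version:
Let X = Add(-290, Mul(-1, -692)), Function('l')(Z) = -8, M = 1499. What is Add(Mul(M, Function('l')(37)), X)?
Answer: -11590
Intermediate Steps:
X = 402 (X = Add(-290, 692) = 402)
Add(Mul(M, Function('l')(37)), X) = Add(Mul(1499, -8), 402) = Add(-11992, 402) = -11590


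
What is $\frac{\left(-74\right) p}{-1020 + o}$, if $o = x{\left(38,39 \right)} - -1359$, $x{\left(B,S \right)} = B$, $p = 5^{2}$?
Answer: $- \frac{1850}{377} \approx -4.9072$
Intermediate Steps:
$p = 25$
$o = 1397$ ($o = 38 - -1359 = 38 + 1359 = 1397$)
$\frac{\left(-74\right) p}{-1020 + o} = \frac{\left(-74\right) 25}{-1020 + 1397} = - \frac{1850}{377}$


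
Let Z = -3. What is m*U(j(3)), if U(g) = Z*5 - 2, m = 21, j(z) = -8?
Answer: -357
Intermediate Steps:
U(g) = -17 (U(g) = -3*5 - 2 = -15 - 2 = -17)
m*U(j(3)) = 21*(-17) = -357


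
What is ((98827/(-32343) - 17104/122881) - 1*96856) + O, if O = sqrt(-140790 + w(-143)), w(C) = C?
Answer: -384951389919907/3974340183 + I*sqrt(140933) ≈ -96859.0 + 375.41*I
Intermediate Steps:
O = I*sqrt(140933) (O = sqrt(-140790 - 143) = sqrt(-140933) = I*sqrt(140933) ≈ 375.41*I)
((98827/(-32343) - 17104/122881) - 1*96856) + O = ((98827/(-32343) - 17104/122881) - 1*96856) + I*sqrt(140933) = ((98827*(-1/32343) - 17104*1/122881) - 96856) + I*sqrt(140933) = ((-98827/32343 - 17104/122881) - 96856) + I*sqrt(140933) = (-12697155259/3974340183 - 96856) + I*sqrt(140933) = -384951389919907/3974340183 + I*sqrt(140933)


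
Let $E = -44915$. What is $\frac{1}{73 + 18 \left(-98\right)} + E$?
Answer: $- \frac{75951266}{1691} \approx -44915.0$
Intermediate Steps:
$\frac{1}{73 + 18 \left(-98\right)} + E = \frac{1}{73 + 18 \left(-98\right)} - 44915 = \frac{1}{73 - 1764} - 44915 = \frac{1}{-1691} - 44915 = - \frac{1}{1691} - 44915 = - \frac{75951266}{1691}$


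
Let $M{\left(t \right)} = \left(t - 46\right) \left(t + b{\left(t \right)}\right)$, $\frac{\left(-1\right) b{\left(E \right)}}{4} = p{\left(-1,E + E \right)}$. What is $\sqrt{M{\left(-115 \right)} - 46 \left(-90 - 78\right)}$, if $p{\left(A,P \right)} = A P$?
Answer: $19 \sqrt{483} \approx 417.57$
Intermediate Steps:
$b{\left(E \right)} = 8 E$ ($b{\left(E \right)} = - 4 \left(- (E + E)\right) = - 4 \left(- 2 E\right) = 8 E$)
$M{\left(t \right)} = 9 t \left(-46 + t\right)$ ($M{\left(t \right)} = \left(t - 46\right) \left(t + 8 t\right) = \left(-46 + t\right) 9 t = 9 t \left(-46 + t\right)$)
$\sqrt{M{\left(-115 \right)} - 46 \left(-90 - 78\right)} = \sqrt{9 \left(-115\right) \left(-46 - 115\right) - 46 \left(-90 - 78\right)} = \sqrt{9 \left(-115\right) \left(-161\right) - -7728} = \sqrt{166635 + 7728} = \sqrt{174363} = 19 \sqrt{483}$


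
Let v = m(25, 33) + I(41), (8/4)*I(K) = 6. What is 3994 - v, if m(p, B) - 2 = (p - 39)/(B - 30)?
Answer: 11981/3 ≈ 3993.7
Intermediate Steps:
m(p, B) = 2 + (-39 + p)/(-30 + B) (m(p, B) = 2 + (p - 39)/(B - 30) = 2 + (-39 + p)/(-30 + B))
I(K) = 3 (I(K) = (½)*6 = 3)
v = ⅓ (v = (-99 + 25 + 2*33)/(-30 + 33) + 3 = (-99 + 25 + 66)/3 + 3 = (⅓)*(-8) + 3 = -8/3 + 3 = ⅓ ≈ 0.33333)
3994 - v = 3994 - 1*⅓ = 3994 - ⅓ = 11981/3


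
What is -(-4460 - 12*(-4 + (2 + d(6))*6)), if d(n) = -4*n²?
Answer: -5812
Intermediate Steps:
-(-4460 - 12*(-4 + (2 + d(6))*6)) = -(-4460 - 12*(-4 + (2 - 4*6²)*6)) = -(-4460 - 12*(-4 + (2 - 4*36)*6)) = -(-4460 - 12*(-4 + (2 - 144)*6)) = -(-4460 - 12*(-4 - 142*6)) = -(-4460 - 12*(-4 - 852)) = -(-4460 - 12*(-856)) = -(-4460 - 1*(-10272)) = -(-4460 + 10272) = -1*5812 = -5812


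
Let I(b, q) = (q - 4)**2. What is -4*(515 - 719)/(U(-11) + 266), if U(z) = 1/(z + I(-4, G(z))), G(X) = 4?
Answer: 2992/975 ≈ 3.0687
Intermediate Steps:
I(b, q) = (-4 + q)**2
U(z) = 1/z (U(z) = 1/(z + (-4 + 4)**2) = 1/(z + 0**2) = 1/(z + 0) = 1/z)
-4*(515 - 719)/(U(-11) + 266) = -4*(515 - 719)/(1/(-11) + 266) = -(-816)/(-1/11 + 266) = -(-816)/2925/11 = -(-816)*11/2925 = -4*(-748/975) = 2992/975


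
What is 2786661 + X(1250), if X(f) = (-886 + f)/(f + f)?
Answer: 1741663216/625 ≈ 2.7867e+6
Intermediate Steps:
X(f) = (-886 + f)/(2*f) (X(f) = (-886 + f)/((2*f)) = (-886 + f)*(1/(2*f)) = (-886 + f)/(2*f))
2786661 + X(1250) = 2786661 + (½)*(-886 + 1250)/1250 = 2786661 + (½)*(1/1250)*364 = 2786661 + 91/625 = 1741663216/625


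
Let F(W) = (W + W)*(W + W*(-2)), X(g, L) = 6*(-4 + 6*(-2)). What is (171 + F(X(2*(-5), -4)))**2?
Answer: 333464121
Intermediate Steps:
X(g, L) = -96 (X(g, L) = 6*(-4 - 12) = 6*(-16) = -96)
F(W) = -2*W**2 (F(W) = (2*W)*(W - 2*W) = (2*W)*(-W) = -2*W**2)
(171 + F(X(2*(-5), -4)))**2 = (171 - 2*(-96)**2)**2 = (171 - 2*9216)**2 = (171 - 18432)**2 = (-18261)**2 = 333464121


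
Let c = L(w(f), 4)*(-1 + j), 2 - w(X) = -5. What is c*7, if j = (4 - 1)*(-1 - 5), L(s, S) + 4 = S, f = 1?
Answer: 0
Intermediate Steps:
w(X) = 7 (w(X) = 2 - 1*(-5) = 2 + 5 = 7)
L(s, S) = -4 + S
j = -18 (j = 3*(-6) = -18)
c = 0 (c = (-4 + 4)*(-1 - 18) = 0*(-19) = 0)
c*7 = 0*7 = 0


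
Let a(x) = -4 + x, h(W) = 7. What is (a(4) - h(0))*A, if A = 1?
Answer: -7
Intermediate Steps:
(a(4) - h(0))*A = ((-4 + 4) - 1*7)*1 = (0 - 7)*1 = -7*1 = -7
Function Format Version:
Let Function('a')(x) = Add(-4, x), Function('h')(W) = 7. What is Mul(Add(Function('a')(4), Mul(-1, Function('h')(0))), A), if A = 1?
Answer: -7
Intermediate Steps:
Mul(Add(Function('a')(4), Mul(-1, Function('h')(0))), A) = Mul(Add(Add(-4, 4), Mul(-1, 7)), 1) = Mul(Add(0, -7), 1) = Mul(-7, 1) = -7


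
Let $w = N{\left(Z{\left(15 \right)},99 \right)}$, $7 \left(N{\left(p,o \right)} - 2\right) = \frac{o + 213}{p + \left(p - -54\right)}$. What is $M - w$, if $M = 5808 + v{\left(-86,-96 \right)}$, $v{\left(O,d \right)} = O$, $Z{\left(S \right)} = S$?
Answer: $\frac{280254}{49} \approx 5719.5$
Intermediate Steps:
$M = 5722$ ($M = 5808 - 86 = 5722$)
$N{\left(p,o \right)} = 2 + \frac{213 + o}{7 \left(54 + 2 p\right)}$ ($N{\left(p,o \right)} = 2 + \frac{\left(o + 213\right) \frac{1}{p + \left(p - -54\right)}}{7} = 2 + \frac{\left(213 + o\right) \frac{1}{p + \left(p + 54\right)}}{7} = 2 + \frac{\left(213 + o\right) \frac{1}{p + \left(54 + p\right)}}{7} = 2 + \frac{\left(213 + o\right) \frac{1}{54 + 2 p}}{7} = 2 + \frac{\frac{1}{54 + 2 p} \left(213 + o\right)}{7} = 2 + \frac{213 + o}{7 \left(54 + 2 p\right)}$)
$w = \frac{124}{49}$ ($w = \frac{969 + 99 + 28 \cdot 15}{14 \left(27 + 15\right)} = \frac{969 + 99 + 420}{14 \cdot 42} = \frac{1}{14} \cdot \frac{1}{42} \cdot 1488 = \frac{124}{49} \approx 2.5306$)
$M - w = 5722 - \frac{124}{49} = \frac{280254}{49}$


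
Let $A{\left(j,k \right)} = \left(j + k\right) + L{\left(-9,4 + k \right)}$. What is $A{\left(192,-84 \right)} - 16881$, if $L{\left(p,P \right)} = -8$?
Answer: $-16781$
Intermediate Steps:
$A{\left(j,k \right)} = -8 + j + k$ ($A{\left(j,k \right)} = \left(j + k\right) - 8 = -8 + j + k$)
$A{\left(192,-84 \right)} - 16881 = \left(-8 + 192 - 84\right) - 16881 = 100 - 16881 = -16781$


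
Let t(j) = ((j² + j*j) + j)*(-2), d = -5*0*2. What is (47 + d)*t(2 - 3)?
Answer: -94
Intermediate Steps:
d = 0 (d = 0*2 = 0)
t(j) = -4*j² - 2*j (t(j) = ((j² + j²) + j)*(-2) = (2*j² + j)*(-2) = (j + 2*j²)*(-2) = -4*j² - 2*j)
(47 + d)*t(2 - 3) = (47 + 0)*(-2*(2 - 3)*(1 + 2*(2 - 3))) = 47*(-2*(-1)*(1 + 2*(-1))) = 47*(-2*(-1)*(1 - 2)) = 47*(-2*(-1)*(-1)) = 47*(-2) = -94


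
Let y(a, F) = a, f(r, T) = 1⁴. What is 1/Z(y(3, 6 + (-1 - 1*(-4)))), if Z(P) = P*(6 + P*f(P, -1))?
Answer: 1/27 ≈ 0.037037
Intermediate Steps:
f(r, T) = 1
Z(P) = P*(6 + P) (Z(P) = P*(6 + P*1) = P*(6 + P))
1/Z(y(3, 6 + (-1 - 1*(-4)))) = 1/(3*(6 + 3)) = 1/(3*9) = 1/27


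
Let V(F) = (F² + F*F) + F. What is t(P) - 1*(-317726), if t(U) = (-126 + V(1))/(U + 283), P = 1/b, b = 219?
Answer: 19691995091/61978 ≈ 3.1773e+5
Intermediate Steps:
V(F) = F + 2*F² (V(F) = (F² + F²) + F = 2*F² + F = F + 2*F²)
P = 1/219 ≈ 0.0045662
t(U) = -123/(283 + U) (t(U) = (-126 + 1*(1 + 2*1))/(U + 283) = (-126 + 1*(1 + 2))/(283 + U) = (-126 + 1*3)/(283 + U) = (-126 + 3)/(283 + U) = -123/(283 + U))
t(P) - 1*(-317726) = -123/(283 + 1/219) - 1*(-317726) = -123/61978/219 + 317726 = -123*219/61978 + 317726 = -26937/61978 + 317726 = 19691995091/61978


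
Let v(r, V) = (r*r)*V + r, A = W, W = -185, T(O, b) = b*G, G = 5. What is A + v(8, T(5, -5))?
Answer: -1777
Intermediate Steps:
T(O, b) = 5*b (T(O, b) = b*5 = 5*b)
A = -185
v(r, V) = r + V*r² (v(r, V) = r²*V + r = V*r² + r = r + V*r²)
A + v(8, T(5, -5)) = -185 + 8*(1 + (5*(-5))*8) = -185 + 8*(1 - 25*8) = -185 + 8*(1 - 200) = -185 + 8*(-199) = -185 - 1592 = -1777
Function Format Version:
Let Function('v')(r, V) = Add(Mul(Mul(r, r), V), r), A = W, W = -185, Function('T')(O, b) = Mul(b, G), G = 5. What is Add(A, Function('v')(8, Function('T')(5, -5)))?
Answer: -1777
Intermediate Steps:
Function('T')(O, b) = Mul(5, b) (Function('T')(O, b) = Mul(b, 5) = Mul(5, b))
A = -185
Function('v')(r, V) = Add(r, Mul(V, Pow(r, 2))) (Function('v')(r, V) = Add(Mul(Pow(r, 2), V), r) = Add(Mul(V, Pow(r, 2)), r) = Add(r, Mul(V, Pow(r, 2))))
Add(A, Function('v')(8, Function('T')(5, -5))) = Add(-185, Mul(8, Add(1, Mul(Mul(5, -5), 8)))) = Add(-185, Mul(8, Add(1, Mul(-25, 8)))) = Add(-185, Mul(8, Add(1, -200))) = Add(-185, Mul(8, -199)) = Add(-185, -1592) = -1777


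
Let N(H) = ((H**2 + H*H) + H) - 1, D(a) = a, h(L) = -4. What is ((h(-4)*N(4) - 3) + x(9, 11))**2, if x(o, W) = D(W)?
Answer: 17424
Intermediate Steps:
N(H) = -1 + H + 2*H**2 (N(H) = ((H**2 + H**2) + H) - 1 = (2*H**2 + H) - 1 = (H + 2*H**2) - 1 = -1 + H + 2*H**2)
x(o, W) = W
((h(-4)*N(4) - 3) + x(9, 11))**2 = ((-4*(-1 + 4 + 2*4**2) - 3) + 11)**2 = ((-4*(-1 + 4 + 2*16) - 3) + 11)**2 = ((-4*(-1 + 4 + 32) - 3) + 11)**2 = ((-4*35 - 3) + 11)**2 = ((-140 - 3) + 11)**2 = (-143 + 11)**2 = (-132)**2 = 17424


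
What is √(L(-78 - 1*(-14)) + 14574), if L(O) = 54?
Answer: 2*√3657 ≈ 120.95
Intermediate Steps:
√(L(-78 - 1*(-14)) + 14574) = √(54 + 14574) = √14628 = 2*√3657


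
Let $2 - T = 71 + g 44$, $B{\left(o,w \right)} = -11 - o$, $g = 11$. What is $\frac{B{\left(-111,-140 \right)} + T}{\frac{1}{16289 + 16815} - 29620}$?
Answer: $\frac{14996112}{980540479} \approx 0.015294$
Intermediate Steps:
$T = -553$ ($T = 2 - \left(71 + 11 \cdot 44\right) = 2 - \left(71 + 484\right) = 2 - 555 = -553$)
$\frac{B{\left(-111,-140 \right)} + T}{\frac{1}{16289 + 16815} - 29620} = \frac{\left(-11 - -111\right) - 553}{\frac{1}{16289 + 16815} - 29620} = \frac{\left(-11 + 111\right) - 553}{\frac{1}{33104} - 29620} = \frac{100 - 553}{\frac{1}{33104} - 29620} = - \frac{453}{- \frac{980540479}{33104}} = \left(-453\right) \left(- \frac{33104}{980540479}\right) = \frac{14996112}{980540479}$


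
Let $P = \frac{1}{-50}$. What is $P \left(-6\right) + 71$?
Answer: $\frac{1778}{25} \approx 71.12$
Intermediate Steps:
$P = - \frac{1}{50} \approx -0.02$
$P \left(-6\right) + 71 = \left(- \frac{1}{50}\right) \left(-6\right) + 71 = \frac{3}{25} + 71 = \frac{1778}{25}$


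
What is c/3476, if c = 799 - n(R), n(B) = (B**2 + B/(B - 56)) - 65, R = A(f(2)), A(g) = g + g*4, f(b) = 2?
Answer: 17577/79948 ≈ 0.21986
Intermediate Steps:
A(g) = 5*g (A(g) = g + 4*g = 5*g)
R = 10 (R = 5*2 = 10)
n(B) = -65 + B**2 + B/(-56 + B) (n(B) = (B**2 + B/(-56 + B)) - 65 = -65 + B**2 + B/(-56 + B))
c = 17577/23 (c = 799 - (3640 + 10**3 - 64*10 - 56*10**2)/(-56 + 10) = 799 - (3640 + 1000 - 640 - 56*100)/(-46) = 799 - (-1)*(3640 + 1000 - 640 - 5600)/46 = 799 - (-1)*(-1600)/46 = 799 - 1*800/23 = 799 - 800/23 = 17577/23 ≈ 764.22)
c/3476 = (17577/23)/3476 = (17577/23)*(1/3476) = 17577/79948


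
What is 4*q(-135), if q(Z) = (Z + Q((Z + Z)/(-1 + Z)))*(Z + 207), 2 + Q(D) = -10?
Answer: -42336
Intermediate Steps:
Q(D) = -12 (Q(D) = -2 - 10 = -12)
q(Z) = (-12 + Z)*(207 + Z) (q(Z) = (Z - 12)*(Z + 207) = (-12 + Z)*(207 + Z))
4*q(-135) = 4*(-2484 + (-135)**2 + 195*(-135)) = 4*(-2484 + 18225 - 26325) = 4*(-10584) = -42336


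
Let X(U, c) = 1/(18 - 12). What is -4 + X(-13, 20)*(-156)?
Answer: -30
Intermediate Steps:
X(U, c) = ⅙ (X(U, c) = 1/6 = ⅙)
-4 + X(-13, 20)*(-156) = -4 + (⅙)*(-156) = -4 - 26 = -30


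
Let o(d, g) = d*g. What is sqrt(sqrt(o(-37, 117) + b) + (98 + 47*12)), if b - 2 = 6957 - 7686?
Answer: sqrt(662 + 8*I*sqrt(79)) ≈ 25.766 + 1.3798*I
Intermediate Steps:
b = -727 (b = 2 + (6957 - 7686) = 2 - 729 = -727)
sqrt(sqrt(o(-37, 117) + b) + (98 + 47*12)) = sqrt(sqrt(-37*117 - 727) + (98 + 47*12)) = sqrt(sqrt(-4329 - 727) + (98 + 564)) = sqrt(sqrt(-5056) + 662) = sqrt(8*I*sqrt(79) + 662) = sqrt(662 + 8*I*sqrt(79))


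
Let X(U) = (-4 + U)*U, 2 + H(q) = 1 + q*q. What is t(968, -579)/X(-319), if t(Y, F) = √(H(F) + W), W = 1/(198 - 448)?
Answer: 23*√1584310/5151850 ≈ 0.0056193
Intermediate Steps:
H(q) = -1 + q² (H(q) = -2 + (1 + q*q) = -2 + (1 + q²) = -1 + q²)
W = -1/250 (W = 1/(-250) = -1/250 ≈ -0.0040000)
t(Y, F) = √(-251/250 + F²) (t(Y, F) = √((-1 + F²) - 1/250) = √(-251/250 + F²))
X(U) = U*(-4 + U)
t(968, -579)/X(-319) = (√(-2510 + 2500*(-579)²)/50)/((-319*(-4 - 319))) = (√(-2510 + 2500*335241)/50)/((-319*(-323))) = (√(-2510 + 838102500)/50)/103037 = (√838099990/50)*(1/103037) = ((23*√1584310)/50)*(1/103037) = (23*√1584310/50)*(1/103037) = 23*√1584310/5151850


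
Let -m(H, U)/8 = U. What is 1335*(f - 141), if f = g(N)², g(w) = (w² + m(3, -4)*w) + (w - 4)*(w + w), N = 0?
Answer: -188235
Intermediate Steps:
m(H, U) = -8*U
g(w) = w² + 32*w + 2*w*(-4 + w) (g(w) = (w² + (-8*(-4))*w) + (w - 4)*(w + w) = (w² + 32*w) + (-4 + w)*(2*w) = (w² + 32*w) + 2*w*(-4 + w) = w² + 32*w + 2*w*(-4 + w))
f = 0 (f = (3*0*(8 + 0))² = (3*0*8)² = 0² = 0)
1335*(f - 141) = 1335*(0 - 141) = 1335*(-141) = -188235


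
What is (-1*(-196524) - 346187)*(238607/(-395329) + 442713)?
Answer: -26193576599997110/395329 ≈ -6.6258e+10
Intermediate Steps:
(-1*(-196524) - 346187)*(238607/(-395329) + 442713) = (196524 - 346187)*(238607*(-1/395329) + 442713) = -149663*(-238607/395329 + 442713) = -149663*175017048970/395329 = -26193576599997110/395329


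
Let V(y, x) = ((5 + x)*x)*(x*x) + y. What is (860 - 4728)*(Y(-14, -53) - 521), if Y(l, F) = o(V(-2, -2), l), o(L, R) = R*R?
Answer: 1257100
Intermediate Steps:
V(y, x) = y + x**3*(5 + x) (V(y, x) = (x*(5 + x))*x**2 + y = x**3*(5 + x) + y = y + x**3*(5 + x))
o(L, R) = R**2
Y(l, F) = l**2
(860 - 4728)*(Y(-14, -53) - 521) = (860 - 4728)*((-14)**2 - 521) = -3868*(196 - 521) = -3868*(-325) = 1257100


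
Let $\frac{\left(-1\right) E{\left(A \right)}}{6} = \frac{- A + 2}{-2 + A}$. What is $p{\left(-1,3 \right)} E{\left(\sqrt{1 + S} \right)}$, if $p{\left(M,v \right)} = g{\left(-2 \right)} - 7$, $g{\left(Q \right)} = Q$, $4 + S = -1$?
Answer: $-54$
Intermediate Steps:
$S = -5$ ($S = -4 - 1 = -5$)
$p{\left(M,v \right)} = -9$ ($p{\left(M,v \right)} = -2 - 7 = -9$)
$E{\left(A \right)} = - \frac{6 \left(2 - A\right)}{-2 + A}$ ($E{\left(A \right)} = - 6 \frac{- A + 2}{-2 + A} = - 6 \frac{2 - A}{-2 + A} = - \frac{6 \left(2 - A\right)}{-2 + A}$)
$p{\left(-1,3 \right)} E{\left(\sqrt{1 + S} \right)} = \left(-9\right) 6 = -54$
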